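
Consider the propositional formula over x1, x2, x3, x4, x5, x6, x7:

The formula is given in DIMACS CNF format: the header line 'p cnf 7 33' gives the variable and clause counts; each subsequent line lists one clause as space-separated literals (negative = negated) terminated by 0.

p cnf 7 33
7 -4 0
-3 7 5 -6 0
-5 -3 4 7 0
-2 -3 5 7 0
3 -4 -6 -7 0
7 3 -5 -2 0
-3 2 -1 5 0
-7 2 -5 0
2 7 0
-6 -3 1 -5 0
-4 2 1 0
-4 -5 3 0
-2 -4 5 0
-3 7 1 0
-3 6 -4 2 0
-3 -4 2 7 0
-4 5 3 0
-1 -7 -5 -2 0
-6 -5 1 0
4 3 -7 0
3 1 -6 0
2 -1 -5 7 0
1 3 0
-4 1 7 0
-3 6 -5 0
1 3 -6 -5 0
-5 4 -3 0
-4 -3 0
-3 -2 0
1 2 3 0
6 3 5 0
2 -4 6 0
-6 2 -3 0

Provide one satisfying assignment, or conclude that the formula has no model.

x1: True, x2: True, x3: False, x4: False, x5: False, x6: True, x7: False

Suppose x7 = False.
The clause (¬x4) is unit, so x4 = False.
The clause (x2) is unit, so x2 = True.
The clause (¬x3) is unit, so x3 = False.
The clause (¬x5) is unit, so x5 = False.
The clause (x1) is unit, so x1 = True.
The clause (x6) is unit, so x6 = True.
All clauses are satisfied.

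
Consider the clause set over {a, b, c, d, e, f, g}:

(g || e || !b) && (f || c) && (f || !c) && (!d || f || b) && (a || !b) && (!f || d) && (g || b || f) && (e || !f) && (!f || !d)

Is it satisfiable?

Branch on f: set f = true.
The clause (d) is unit, so d = true.
Now (!d) is unsatisfied and unit — conflict.
That branch fails; take f = false instead.
The clause (c) is unit, so c = true.
Now (!c) is unsatisfied and unit — conflict.
Neither f = true nor f = false works.
No assignment satisfies every clause.

Unsatisfiable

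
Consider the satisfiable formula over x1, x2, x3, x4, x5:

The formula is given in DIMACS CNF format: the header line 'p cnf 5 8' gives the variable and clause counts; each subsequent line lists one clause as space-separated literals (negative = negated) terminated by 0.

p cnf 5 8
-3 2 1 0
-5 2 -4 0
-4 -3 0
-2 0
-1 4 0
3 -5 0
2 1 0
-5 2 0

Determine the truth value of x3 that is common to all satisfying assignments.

Suppose x3 = True.
Unit clause (¬x4) forces x4 = False.
Unit clause (¬x2) forces x2 = False.
Unit clause (x1) forces x1 = True.
That conflicts with the unit clause (¬x1).
So every satisfying assignment has x3 = False.

False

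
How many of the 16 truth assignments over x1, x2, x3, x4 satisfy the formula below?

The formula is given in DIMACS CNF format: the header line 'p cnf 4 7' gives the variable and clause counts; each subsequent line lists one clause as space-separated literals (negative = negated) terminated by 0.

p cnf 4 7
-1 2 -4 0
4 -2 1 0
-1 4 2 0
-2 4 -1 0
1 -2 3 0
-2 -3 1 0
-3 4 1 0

5

There are 2^4 = 16 truth assignments over (x1, x2, x3, x4).
Check each against the 7 clauses (columns in the order x1, x2, x3, x4):
  F F F F  ✓ satisfies all
  F F F T  ✓ satisfies all
  F F T F  ✗ fails (¬x3 ∨ x4 ∨ x1)
  F F T T  ✓ satisfies all
  F T F F  ✗ fails (x4 ∨ ¬x2 ∨ x1)
  F T F T  ✗ fails (x1 ∨ ¬x2 ∨ x3)
  F T T F  ✗ fails (x4 ∨ ¬x2 ∨ x1)
  F T T T  ✗ fails (¬x2 ∨ ¬x3 ∨ x1)
  T F F F  ✗ fails (¬x1 ∨ x4 ∨ x2)
  T F F T  ✗ fails (¬x1 ∨ x2 ∨ ¬x4)
  T F T F  ✗ fails (¬x1 ∨ x4 ∨ x2)
  T F T T  ✗ fails (¬x1 ∨ x2 ∨ ¬x4)
  T T F F  ✗ fails (¬x2 ∨ x4 ∨ ¬x1)
  T T F T  ✓ satisfies all
  T T T F  ✗ fails (¬x2 ∨ x4 ∨ ¬x1)
  T T T T  ✓ satisfies all
5 of the 16 rows are models.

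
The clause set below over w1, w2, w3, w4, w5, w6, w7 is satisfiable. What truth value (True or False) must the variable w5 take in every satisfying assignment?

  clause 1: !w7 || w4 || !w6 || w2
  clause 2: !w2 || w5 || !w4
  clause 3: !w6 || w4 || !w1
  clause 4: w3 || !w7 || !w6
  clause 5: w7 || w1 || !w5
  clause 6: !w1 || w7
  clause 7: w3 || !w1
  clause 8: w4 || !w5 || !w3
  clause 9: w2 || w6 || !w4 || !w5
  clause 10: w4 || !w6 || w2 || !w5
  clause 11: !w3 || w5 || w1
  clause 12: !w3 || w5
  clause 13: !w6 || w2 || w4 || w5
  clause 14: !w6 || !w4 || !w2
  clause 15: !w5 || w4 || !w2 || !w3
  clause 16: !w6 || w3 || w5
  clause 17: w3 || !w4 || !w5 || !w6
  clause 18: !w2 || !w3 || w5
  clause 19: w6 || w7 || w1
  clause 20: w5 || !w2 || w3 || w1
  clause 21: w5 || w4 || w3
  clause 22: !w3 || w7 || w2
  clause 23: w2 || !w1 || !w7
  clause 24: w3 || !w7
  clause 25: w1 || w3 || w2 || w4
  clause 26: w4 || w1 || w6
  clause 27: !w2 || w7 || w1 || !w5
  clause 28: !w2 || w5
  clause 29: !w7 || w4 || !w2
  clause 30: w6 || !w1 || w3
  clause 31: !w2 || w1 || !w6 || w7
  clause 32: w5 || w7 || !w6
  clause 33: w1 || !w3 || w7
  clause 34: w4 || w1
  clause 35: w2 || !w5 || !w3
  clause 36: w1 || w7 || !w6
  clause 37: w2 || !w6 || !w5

True

Suppose w5 = false.
The clause (!w3) is unit, so w3 = false.
The clause (!w1) is unit, so w1 = false.
The clause (!w6) is unit, so w6 = false.
The clause (w7) is unit, so w7 = true.
Now (!w7) is unsatisfied and unit — conflict.
So every satisfying assignment has w5 = True.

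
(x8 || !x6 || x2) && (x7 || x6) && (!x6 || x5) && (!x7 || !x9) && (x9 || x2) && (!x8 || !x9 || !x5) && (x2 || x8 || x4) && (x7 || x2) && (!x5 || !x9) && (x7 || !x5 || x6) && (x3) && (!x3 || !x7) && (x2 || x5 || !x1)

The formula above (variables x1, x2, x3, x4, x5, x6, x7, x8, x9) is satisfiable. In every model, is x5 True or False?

True

Suppose x5 = false.
The clause (!x6) is unit, so x6 = false.
The clause (x7) is unit, so x7 = true.
The clause (!x9) is unit, so x9 = false.
The clause (x2) is unit, so x2 = true.
The clause (x3) is unit, so x3 = true.
But (!x3) is also a unit clause — contradiction.
So every satisfying assignment has x5 = True.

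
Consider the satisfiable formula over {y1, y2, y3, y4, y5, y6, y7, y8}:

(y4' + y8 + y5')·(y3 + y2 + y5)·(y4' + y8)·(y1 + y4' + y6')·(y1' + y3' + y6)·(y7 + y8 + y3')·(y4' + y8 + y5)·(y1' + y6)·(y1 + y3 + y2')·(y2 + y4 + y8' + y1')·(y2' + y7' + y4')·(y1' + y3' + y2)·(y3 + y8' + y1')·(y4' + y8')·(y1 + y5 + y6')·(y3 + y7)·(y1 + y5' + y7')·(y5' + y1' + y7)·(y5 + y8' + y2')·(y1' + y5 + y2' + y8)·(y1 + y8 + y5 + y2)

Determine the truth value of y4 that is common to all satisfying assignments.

Suppose y4 = 1.
Unit clause (y8) forces y8 = 1.
Now (y8') is unsatisfied and unit — conflict.
So every satisfying assignment has y4 = False.

False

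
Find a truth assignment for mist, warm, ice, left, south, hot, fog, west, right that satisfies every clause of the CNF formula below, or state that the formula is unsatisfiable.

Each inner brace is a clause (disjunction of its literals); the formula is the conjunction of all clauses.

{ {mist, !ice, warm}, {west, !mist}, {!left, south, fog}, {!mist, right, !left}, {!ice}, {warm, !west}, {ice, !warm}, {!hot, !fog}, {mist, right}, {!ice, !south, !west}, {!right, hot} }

mist ↦ false; warm ↦ false; ice ↦ false; left ↦ false; south ↦ true; hot ↦ true; fog ↦ false; west ↦ false; right ↦ true

From the singleton clause (!ice), ice = false.
From the singleton clause (!warm), warm = false.
From the singleton clause (!west), west = false.
From the singleton clause (!mist), mist = false.
From the singleton clause (right), right = true.
From the singleton clause (hot), hot = true.
From the singleton clause (!fog), fog = false.
Suppose left = false.
No clause remains; south is free.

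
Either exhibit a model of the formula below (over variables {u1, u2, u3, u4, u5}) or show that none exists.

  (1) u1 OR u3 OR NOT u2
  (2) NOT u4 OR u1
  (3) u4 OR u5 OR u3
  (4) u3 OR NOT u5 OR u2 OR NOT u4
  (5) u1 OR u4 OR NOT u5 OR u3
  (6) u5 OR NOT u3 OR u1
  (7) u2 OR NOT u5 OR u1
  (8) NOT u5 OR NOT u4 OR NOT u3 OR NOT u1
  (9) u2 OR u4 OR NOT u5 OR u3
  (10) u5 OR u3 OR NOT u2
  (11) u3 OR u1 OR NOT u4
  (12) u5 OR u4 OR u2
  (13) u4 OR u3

Branch on u4: set u4 = true.
The clause (u1) is unit, so u1 = true.
Branch on u5: set u5 = true.
The clause (NOT u3) is unit, so u3 = false.
The clause (u2) is unit, so u2 = true.
All clauses are satisfied.

u1 ↦ true, u2 ↦ true, u3 ↦ false, u4 ↦ true, u5 ↦ true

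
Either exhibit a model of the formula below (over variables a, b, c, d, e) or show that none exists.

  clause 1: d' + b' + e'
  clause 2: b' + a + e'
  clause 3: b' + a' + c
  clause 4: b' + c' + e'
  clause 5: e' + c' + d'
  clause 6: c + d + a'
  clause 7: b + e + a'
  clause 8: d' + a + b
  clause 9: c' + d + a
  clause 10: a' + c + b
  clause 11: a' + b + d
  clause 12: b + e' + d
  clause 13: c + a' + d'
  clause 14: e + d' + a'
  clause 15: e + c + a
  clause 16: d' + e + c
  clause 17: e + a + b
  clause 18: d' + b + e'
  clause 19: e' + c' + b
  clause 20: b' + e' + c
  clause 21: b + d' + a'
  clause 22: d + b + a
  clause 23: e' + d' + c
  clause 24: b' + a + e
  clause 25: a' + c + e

a ↦ 1; b ↦ 1; c ↦ 1; d ↦ 0; e ↦ 0

Case d = 0:
Case c = 1:
The clause (a) is unit, so a = 1.
The clause (b) is unit, so b = 1.
The clause (e') is unit, so e = 0.
This assignment satisfies each clause.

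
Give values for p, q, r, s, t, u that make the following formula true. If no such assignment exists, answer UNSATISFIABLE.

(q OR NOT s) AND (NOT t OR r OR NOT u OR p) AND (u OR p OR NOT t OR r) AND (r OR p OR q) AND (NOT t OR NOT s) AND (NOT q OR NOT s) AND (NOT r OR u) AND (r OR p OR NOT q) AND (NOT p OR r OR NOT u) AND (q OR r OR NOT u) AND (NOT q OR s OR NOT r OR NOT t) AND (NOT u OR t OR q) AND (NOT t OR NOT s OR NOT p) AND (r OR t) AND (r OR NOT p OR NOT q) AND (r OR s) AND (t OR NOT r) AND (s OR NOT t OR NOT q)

Suppose q = false.
The clause (NOT s) is unit, so s = false.
The clause (r) is unit, so r = true.
The clause (u) is unit, so u = true.
The clause (t) is unit, so t = true.
Every clause is now satisfied; p is unconstrained.

p: true, q: false, r: true, s: false, t: true, u: true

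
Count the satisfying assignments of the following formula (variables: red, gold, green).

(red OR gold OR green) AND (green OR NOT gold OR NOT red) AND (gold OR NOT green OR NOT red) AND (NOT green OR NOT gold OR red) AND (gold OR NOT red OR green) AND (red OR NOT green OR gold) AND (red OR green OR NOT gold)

1

There are 2^3 = 8 truth assignments over (red, gold, green).
Split on gold. With gold = true, the clauses containing gold are satisfied and NOT gold drops from the rest; 1 of the 2^2 = 4 assignments to the other variables satisfy what remains.
With gold = false, by the same count on the reduced clause set, 0 assignments work.
Total: 1 + 0 = 1.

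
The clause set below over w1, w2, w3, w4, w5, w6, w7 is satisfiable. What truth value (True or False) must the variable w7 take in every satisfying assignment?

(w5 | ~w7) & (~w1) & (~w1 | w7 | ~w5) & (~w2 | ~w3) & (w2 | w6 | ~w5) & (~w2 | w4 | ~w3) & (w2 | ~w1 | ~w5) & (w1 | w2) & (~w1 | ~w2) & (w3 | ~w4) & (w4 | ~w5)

Suppose w7 = 1.
From the singleton clause (w5), w5 = 1.
From the singleton clause (~w1), w1 = 0.
From the singleton clause (w2), w2 = 1.
From the singleton clause (~w3), w3 = 0.
From the singleton clause (~w4), w4 = 0.
That conflicts with the unit clause (w4).
So every satisfying assignment has w7 = False.

False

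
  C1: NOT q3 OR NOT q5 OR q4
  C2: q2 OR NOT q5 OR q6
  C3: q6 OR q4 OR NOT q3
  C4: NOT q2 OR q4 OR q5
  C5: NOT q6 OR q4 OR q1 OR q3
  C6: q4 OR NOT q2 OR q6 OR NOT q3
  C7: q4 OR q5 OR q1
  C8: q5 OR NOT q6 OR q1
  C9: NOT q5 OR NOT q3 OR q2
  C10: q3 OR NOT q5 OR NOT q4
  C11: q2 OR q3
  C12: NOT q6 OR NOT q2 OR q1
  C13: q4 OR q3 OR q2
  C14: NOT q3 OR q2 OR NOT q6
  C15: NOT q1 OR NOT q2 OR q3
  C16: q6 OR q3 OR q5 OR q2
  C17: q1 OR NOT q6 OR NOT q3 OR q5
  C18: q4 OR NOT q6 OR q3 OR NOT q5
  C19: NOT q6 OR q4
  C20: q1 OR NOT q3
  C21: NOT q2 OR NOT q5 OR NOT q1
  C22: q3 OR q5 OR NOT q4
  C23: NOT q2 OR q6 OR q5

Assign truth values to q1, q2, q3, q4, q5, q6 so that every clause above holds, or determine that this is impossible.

q1: true, q2: true, q3: true, q4: true, q5: false, q6: true

Try q2 = true.
Try q4 = true.
Try q3 = true.
Unit clause (q1) forces q1 = true.
Unit clause (NOT q5) forces q5 = false.
Unit clause (q6) forces q6 = true.
Every clause now holds.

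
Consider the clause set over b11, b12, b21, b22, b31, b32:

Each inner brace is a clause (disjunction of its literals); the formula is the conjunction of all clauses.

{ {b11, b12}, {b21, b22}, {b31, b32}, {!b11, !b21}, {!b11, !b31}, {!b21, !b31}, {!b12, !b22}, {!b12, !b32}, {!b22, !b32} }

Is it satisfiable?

Unsatisfiable

Case b11 = true:
(!b21) alone gives b21 = false.
(b22) alone gives b22 = true.
(!b31) alone gives b31 = false.
(b32) alone gives b32 = true.
But (!b32) is also a unit clause — contradiction.
Undo b11 and try b11 = false.
(b12) alone gives b12 = true.
(!b22) alone gives b22 = false.
(b21) alone gives b21 = true.
(!b31) alone gives b31 = false.
(b32) alone gives b32 = true.
But (!b32) is also a unit clause — contradiction.
Both values of b11 lead to a conflict.
No assignment satisfies every clause.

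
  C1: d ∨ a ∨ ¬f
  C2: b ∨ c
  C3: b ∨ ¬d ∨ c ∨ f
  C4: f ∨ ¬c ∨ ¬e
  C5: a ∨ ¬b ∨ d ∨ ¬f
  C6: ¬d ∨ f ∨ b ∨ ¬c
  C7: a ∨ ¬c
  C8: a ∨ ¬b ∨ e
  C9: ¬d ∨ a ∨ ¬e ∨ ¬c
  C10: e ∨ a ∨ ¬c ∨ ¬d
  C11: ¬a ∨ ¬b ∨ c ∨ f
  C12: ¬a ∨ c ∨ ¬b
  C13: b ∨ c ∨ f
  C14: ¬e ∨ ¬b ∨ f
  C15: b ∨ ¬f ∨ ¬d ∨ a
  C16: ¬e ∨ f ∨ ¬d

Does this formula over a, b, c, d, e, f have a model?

Yes

Case b = True:
Case a = True:
From the singleton clause (c), c = True.
Case f = True:
All clauses hold; d, e can take either value.
A satisfying assignment: a=True, b=True, c=True, d=False, e=True, f=True.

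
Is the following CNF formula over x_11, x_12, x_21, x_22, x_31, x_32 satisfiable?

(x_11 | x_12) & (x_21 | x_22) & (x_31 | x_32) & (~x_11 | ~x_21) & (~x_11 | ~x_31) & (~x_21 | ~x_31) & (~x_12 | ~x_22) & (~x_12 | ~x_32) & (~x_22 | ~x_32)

Branch on x_11: set x_11 = 1.
(~x_21) alone gives x_21 = 0.
(x_22) alone gives x_22 = 1.
(~x_31) alone gives x_31 = 0.
(x_32) alone gives x_32 = 1.
Now (~x_32) is unsatisfied and unit — conflict.
Undo x_11 and try x_11 = 0.
(x_12) alone gives x_12 = 1.
(~x_22) alone gives x_22 = 0.
(x_21) alone gives x_21 = 1.
(~x_31) alone gives x_31 = 0.
(x_32) alone gives x_32 = 1.
Now (~x_32) is unsatisfied and unit — conflict.
Both values of x_11 lead to a conflict.
No assignment satisfies every clause.

No, unsatisfiable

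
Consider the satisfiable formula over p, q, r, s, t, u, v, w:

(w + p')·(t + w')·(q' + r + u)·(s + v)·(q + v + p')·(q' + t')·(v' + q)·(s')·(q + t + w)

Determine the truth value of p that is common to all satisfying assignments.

Suppose p = 1.
(w) alone gives w = 1.
(t) alone gives t = 1.
(q') alone gives q = 0.
(v) alone gives v = 1.
Now (v') is unsatisfied and unit — conflict.
So every satisfying assignment has p = False.

False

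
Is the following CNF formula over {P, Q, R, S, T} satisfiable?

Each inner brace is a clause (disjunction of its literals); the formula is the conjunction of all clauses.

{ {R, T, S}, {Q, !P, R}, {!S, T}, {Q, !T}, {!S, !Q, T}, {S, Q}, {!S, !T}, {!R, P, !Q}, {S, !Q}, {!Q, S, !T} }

No, unsatisfiable

Branch on S: set S = false.
(Q) alone gives Q = true.
That conflicts with the unit clause (!Q).
Backtrack on S: now try S = true.
(T) alone gives T = true.
That conflicts with the unit clause (!T).
Neither S = true nor S = false works.
No assignment satisfies every clause.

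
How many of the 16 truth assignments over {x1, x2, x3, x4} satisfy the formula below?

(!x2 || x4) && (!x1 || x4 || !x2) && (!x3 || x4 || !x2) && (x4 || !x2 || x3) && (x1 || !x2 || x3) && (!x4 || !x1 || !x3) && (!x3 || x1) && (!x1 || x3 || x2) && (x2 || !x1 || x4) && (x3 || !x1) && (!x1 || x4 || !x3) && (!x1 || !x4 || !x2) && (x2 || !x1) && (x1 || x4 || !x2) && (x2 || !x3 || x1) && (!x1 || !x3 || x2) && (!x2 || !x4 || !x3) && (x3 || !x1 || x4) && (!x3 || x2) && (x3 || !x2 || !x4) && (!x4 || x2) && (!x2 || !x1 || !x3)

1

There are 2^4 = 16 truth assignments over (x1, x2, x3, x4).
Check each against the 22 clauses (columns in the order x1, x2, x3, x4):
  F F F F  ✓ satisfies all
  F F F T  ✗ fails (!x4 || x2)
  F F T F  ✗ fails (!x3 || x1)
  F F T T  ✗ fails (!x3 || x1)
  F T F F  ✗ fails (!x2 || x4)
  F T F T  ✗ fails (x1 || !x2 || x3)
  F T T F  ✗ fails (!x2 || x4)
  F T T T  ✗ fails (!x3 || x1)
  T F F F  ✗ fails (!x1 || x3 || x2)
  T F F T  ✗ fails (!x1 || x3 || x2)
  T F T F  ✗ fails (x2 || !x1 || x4)
  T F T T  ✗ fails (!x4 || !x1 || !x3)
  T T F F  ✗ fails (!x2 || x4)
  T T F T  ✗ fails (x3 || !x1)
  T T T F  ✗ fails (!x2 || x4)
  T T T T  ✗ fails (!x4 || !x1 || !x3)
1 of the 16 rows is a model.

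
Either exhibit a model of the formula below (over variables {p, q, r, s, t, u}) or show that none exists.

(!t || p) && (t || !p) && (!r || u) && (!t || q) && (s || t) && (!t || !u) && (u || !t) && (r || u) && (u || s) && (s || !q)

p ↦ false; q ↦ true; r ↦ false; s ↦ true; t ↦ false; u ↦ true

Try t = false.
Unit clause (!p) forces p = false.
Unit clause (s) forces s = true.
Try r = false.
Unit clause (u) forces u = true.
No clause remains; q is free.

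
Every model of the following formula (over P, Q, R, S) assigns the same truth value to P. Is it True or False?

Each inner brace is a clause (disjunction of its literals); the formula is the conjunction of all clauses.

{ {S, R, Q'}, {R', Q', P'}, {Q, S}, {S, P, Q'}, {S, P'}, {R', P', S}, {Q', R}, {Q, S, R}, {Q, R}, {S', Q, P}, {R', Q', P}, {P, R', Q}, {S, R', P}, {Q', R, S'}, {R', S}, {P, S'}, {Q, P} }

Suppose P = 0.
From the singleton clause (S'), S = 0.
From the singleton clause (Q), Q = 1.
That conflicts with the unit clause (Q').
So every satisfying assignment has P = True.

True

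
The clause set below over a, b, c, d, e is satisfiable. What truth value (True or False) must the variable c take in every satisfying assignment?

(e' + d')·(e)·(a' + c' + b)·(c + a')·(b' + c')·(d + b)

False

Suppose c = 1.
Unit clause (e) forces e = 1.
Unit clause (d') forces d = 0.
Unit clause (b') forces b = 0.
That conflicts with the unit clause (b).
So every satisfying assignment has c = False.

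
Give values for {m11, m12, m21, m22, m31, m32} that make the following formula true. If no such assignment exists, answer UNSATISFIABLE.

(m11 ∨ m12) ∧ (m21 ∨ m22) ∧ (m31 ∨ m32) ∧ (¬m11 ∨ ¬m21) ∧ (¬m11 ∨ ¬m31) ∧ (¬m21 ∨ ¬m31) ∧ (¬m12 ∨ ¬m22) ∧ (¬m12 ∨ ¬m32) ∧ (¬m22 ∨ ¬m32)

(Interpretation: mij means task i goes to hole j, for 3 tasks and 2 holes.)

UNSATISFIABLE

Branch on m11: set m11 = True.
Unit clause (¬m21) forces m21 = False.
Unit clause (m22) forces m22 = True.
Unit clause (¬m31) forces m31 = False.
Unit clause (m32) forces m32 = True.
That conflicts with the unit clause (¬m32).
That branch fails; take m11 = False instead.
Unit clause (m12) forces m12 = True.
Unit clause (¬m22) forces m22 = False.
Unit clause (m21) forces m21 = True.
Unit clause (¬m31) forces m31 = False.
Unit clause (m32) forces m32 = True.
That conflicts with the unit clause (¬m32).
Either choice for m11 ends in contradiction.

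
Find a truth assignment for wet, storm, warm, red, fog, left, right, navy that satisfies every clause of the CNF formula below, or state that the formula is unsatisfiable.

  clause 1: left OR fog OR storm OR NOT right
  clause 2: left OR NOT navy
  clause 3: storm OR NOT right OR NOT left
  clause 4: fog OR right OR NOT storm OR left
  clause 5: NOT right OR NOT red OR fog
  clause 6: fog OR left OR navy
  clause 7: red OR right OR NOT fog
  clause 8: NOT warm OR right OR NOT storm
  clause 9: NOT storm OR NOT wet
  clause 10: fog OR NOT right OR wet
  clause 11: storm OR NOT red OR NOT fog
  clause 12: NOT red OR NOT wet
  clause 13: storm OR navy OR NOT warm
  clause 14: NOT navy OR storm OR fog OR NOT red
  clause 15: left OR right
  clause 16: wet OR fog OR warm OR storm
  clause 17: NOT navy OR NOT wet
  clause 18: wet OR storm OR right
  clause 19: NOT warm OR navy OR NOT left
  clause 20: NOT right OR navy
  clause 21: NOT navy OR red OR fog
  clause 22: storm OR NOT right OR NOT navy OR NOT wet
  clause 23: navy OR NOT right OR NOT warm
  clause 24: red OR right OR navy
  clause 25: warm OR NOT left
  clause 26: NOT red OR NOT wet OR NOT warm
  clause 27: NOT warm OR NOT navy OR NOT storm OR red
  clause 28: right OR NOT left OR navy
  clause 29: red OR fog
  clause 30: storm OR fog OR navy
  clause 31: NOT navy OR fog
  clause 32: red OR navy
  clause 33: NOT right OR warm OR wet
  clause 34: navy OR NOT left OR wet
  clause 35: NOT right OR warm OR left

wet=false, storm=true, warm=true, red=true, fog=true, left=true, right=true, navy=true

Try left = true.
(warm) alone gives warm = true.
(navy) alone gives navy = true.
(NOT wet) alone gives wet = false.
(fog) alone gives fog = true.
Try storm = true.
(right) alone gives right = true.
(red) alone gives red = true.
This assignment satisfies each clause.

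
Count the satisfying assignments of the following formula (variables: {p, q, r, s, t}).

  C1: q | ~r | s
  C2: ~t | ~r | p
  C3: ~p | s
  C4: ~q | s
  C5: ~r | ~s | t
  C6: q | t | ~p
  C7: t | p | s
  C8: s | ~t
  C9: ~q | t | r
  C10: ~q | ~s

4

There are 2^5 = 32 truth assignments over (p, q, r, s, t).
Split on t. With t = 1, the clauses containing t are satisfied and ~t drops from the rest; 3 of the 2^4 = 16 assignments to the other variables satisfy what remains.
With t = 0, by the same count on the reduced clause set, 1 assignment works.
(One model: p=F, q=F, r=F, s=T, t=F.)
Total: 3 + 1 = 4.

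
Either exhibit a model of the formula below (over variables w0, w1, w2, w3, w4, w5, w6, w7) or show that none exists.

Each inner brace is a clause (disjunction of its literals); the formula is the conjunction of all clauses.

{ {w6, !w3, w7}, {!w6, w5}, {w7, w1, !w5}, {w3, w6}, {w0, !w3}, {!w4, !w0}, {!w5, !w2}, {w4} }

The clause (w4) is unit, so w4 = true.
The clause (!w0) is unit, so w0 = false.
The clause (!w3) is unit, so w3 = false.
The clause (w6) is unit, so w6 = true.
The clause (w5) is unit, so w5 = true.
The clause (!w2) is unit, so w2 = false.
Try w7 = true.
No clause remains; w1 is free.

w0 ↦ false,  w1 ↦ true,  w2 ↦ false,  w3 ↦ false,  w4 ↦ true,  w5 ↦ true,  w6 ↦ true,  w7 ↦ true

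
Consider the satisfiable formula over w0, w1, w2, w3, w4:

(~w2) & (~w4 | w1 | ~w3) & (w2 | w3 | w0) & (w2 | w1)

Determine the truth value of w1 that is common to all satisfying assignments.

Suppose w1 = 0.
(~w2) alone gives w2 = 0.
Now (w2) is unsatisfied and unit — conflict.
So every satisfying assignment has w1 = True.

True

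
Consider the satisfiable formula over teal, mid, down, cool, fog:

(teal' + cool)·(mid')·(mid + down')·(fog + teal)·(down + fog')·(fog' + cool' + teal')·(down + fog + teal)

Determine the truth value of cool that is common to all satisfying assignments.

True

Suppose cool = 0.
Unit clause (teal') forces teal = 0.
Unit clause (mid') forces mid = 0.
Unit clause (down') forces down = 0.
Unit clause (fog) forces fog = 1.
But (fog') is also a unit clause — contradiction.
So every satisfying assignment has cool = True.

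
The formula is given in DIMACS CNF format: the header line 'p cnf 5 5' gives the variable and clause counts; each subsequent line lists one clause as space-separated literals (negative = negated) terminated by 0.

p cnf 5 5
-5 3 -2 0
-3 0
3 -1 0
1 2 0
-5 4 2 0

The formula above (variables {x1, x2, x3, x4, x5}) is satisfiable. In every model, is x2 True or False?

Suppose x2 = False.
(¬x3) alone gives x3 = False.
(¬x1) alone gives x1 = False.
That conflicts with the unit clause (x1).
So every satisfying assignment has x2 = True.

True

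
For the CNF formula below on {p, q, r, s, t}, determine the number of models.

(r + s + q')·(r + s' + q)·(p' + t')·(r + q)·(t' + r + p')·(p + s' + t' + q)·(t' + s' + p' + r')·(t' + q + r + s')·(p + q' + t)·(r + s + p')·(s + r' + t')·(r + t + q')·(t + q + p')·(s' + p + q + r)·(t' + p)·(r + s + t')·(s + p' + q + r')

4

There are 2^5 = 32 truth assignments over (p, q, r, s, t).
Split on t. With t = 1, the clauses containing t are satisfied and t' drops from the rest; 0 of the 2^4 = 16 assignments to the other variables satisfy what remains.
With t = 0, by the same count on the reduced clause set, 4 assignments work.
Total: 0 + 4 = 4.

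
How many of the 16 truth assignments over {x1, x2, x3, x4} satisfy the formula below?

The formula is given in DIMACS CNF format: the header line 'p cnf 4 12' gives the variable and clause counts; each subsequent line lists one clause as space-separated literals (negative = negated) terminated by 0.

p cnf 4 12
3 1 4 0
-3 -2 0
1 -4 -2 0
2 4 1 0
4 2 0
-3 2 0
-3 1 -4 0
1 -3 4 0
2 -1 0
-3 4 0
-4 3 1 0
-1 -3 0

2

There are 2^4 = 16 truth assignments over (x1, x2, x3, x4).
Split on x1. With x1 = True, the clauses containing x1 are satisfied and ¬x1 drops from the rest; 2 of the 2^3 = 8 assignments to the other variables satisfy what remains.
With x1 = False, by the same count on the reduced clause set, 0 assignments work.
(One model: x1=T, x2=T, x3=F, x4=F.)
Total: 2 + 0 = 2.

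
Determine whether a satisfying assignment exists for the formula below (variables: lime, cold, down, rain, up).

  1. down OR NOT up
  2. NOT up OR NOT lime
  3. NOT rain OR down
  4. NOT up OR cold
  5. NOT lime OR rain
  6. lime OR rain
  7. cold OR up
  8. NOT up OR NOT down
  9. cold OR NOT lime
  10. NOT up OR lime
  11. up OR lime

Yes

Branch on down: set down = true.
The clause (NOT up) is unit, so up = false.
The clause (cold) is unit, so cold = true.
The clause (lime) is unit, so lime = true.
The clause (rain) is unit, so rain = true.
This assignment satisfies each clause.
A satisfying assignment: lime: true,  cold: true,  down: true,  rain: true,  up: false.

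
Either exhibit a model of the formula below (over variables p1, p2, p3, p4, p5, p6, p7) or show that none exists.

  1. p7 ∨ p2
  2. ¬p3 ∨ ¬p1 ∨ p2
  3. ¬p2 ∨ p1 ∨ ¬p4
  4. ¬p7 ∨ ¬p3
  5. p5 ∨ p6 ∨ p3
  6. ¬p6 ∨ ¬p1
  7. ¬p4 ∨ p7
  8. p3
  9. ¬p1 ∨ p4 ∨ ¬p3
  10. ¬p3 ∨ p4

From the singleton clause (p3), p3 = True.
From the singleton clause (¬p7), p7 = False.
From the singleton clause (p2), p2 = True.
From the singleton clause (¬p4), p4 = False.
That conflicts with the unit clause (p4).

UNSATISFIABLE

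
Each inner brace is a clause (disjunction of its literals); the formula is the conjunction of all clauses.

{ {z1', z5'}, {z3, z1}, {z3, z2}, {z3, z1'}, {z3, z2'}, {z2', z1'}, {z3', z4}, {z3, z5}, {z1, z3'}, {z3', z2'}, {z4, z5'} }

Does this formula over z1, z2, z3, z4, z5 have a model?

Case z1 = 1:
(z5') alone gives z5 = 0.
(z3) alone gives z3 = 1.
(z2') alone gives z2 = 0.
(z4) alone gives z4 = 1.
This assignment satisfies each clause.
A satisfying assignment: z1 ↦ 1; z2 ↦ 0; z3 ↦ 1; z4 ↦ 1; z5 ↦ 0.

Yes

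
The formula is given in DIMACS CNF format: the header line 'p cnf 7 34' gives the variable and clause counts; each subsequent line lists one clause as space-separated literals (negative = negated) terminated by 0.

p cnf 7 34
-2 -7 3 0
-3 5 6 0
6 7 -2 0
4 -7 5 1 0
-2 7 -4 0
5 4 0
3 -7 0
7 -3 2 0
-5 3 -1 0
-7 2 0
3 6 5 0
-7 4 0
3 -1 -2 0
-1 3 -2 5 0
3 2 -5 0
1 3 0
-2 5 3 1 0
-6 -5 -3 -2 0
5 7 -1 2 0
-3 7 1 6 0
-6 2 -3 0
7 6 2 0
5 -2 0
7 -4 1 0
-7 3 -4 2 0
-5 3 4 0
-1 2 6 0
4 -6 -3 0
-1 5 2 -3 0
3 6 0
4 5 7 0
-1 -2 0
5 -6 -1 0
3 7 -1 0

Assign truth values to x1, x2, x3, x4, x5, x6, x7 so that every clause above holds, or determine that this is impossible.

Branch on x5: set x5 = True.
Branch on x3: set x3 = True.
Branch on x7: set x7 = True.
Unit clause (x2) forces x2 = True.
Unit clause (x4) forces x4 = True.
Unit clause (¬x6) forces x6 = False.
Unit clause (¬x1) forces x1 = False.
Every clause now holds.

x1=False, x2=True, x3=True, x4=True, x5=True, x6=False, x7=True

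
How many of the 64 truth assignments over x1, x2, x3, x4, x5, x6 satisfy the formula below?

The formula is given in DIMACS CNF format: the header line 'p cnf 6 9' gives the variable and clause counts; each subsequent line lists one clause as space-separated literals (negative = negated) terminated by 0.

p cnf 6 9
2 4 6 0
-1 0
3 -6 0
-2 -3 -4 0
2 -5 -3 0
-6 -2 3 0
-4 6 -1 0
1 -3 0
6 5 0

There are 2^6 = 64 truth assignments over (x1, x2, x3, x4, x5, x6).
Split on x6. With x6 = True, the clauses containing x6 are satisfied and ¬x6 drops from the rest; 0 of the 2^5 = 32 assignments to the other variables satisfy what remains.
With x6 = False, by the same count on the reduced clause set, 3 assignments work.
(One model: x1=F, x2=F, x3=F, x4=T, x5=T, x6=F.)
Total: 0 + 3 = 3.

3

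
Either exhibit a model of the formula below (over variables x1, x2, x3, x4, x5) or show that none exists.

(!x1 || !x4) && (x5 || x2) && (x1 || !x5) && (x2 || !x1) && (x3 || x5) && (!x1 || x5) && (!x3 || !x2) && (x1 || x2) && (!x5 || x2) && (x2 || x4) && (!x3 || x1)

x1=true; x2=true; x3=false; x4=false; x5=true

Branch on x1: set x1 = true.
The clause (!x4) is unit, so x4 = false.
The clause (x2) is unit, so x2 = true.
The clause (x5) is unit, so x5 = true.
The clause (!x3) is unit, so x3 = false.
Every clause now holds.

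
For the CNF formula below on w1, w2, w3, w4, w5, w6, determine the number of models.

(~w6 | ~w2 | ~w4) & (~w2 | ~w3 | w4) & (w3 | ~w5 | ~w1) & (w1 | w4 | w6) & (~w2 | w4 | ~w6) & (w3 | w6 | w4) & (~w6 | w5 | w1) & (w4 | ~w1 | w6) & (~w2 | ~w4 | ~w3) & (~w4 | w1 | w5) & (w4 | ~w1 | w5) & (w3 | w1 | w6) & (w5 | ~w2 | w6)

12

There are 2^6 = 64 truth assignments over (w1, w2, w3, w4, w5, w6).
Split on w4. With w4 = 1, the clauses containing w4 are satisfied and ~w4 drops from the rest; 9 of the 2^5 = 32 assignments to the other variables satisfy what remains.
With w4 = 0, by the same count on the reduced clause set, 3 assignments work.
(One model: w1=F, w2=F, w3=F, w4=F, w5=T, w6=T.)
Total: 9 + 3 = 12.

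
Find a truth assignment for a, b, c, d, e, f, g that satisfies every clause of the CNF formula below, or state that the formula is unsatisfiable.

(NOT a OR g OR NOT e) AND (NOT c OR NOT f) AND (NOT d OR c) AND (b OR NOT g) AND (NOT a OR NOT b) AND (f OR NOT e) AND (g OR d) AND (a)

The clause (a) is unit, so a = true.
The clause (NOT b) is unit, so b = false.
The clause (NOT g) is unit, so g = false.
The clause (NOT e) is unit, so e = false.
The clause (d) is unit, so d = true.
The clause (c) is unit, so c = true.
The clause (NOT f) is unit, so f = false.
Every clause now holds.

a: true,  b: false,  c: true,  d: true,  e: false,  f: false,  g: false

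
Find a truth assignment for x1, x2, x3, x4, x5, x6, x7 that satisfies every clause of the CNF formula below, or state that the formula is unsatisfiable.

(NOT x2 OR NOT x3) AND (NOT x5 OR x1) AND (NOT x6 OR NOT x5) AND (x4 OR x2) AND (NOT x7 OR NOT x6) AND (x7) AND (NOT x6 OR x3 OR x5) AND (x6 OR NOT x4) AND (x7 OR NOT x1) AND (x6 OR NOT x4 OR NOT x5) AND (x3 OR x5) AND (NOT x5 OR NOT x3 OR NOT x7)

Unit clause (x7) forces x7 = true.
Unit clause (NOT x6) forces x6 = false.
Unit clause (NOT x4) forces x4 = false.
Unit clause (x2) forces x2 = true.
Unit clause (NOT x3) forces x3 = false.
Unit clause (x5) forces x5 = true.
Unit clause (x1) forces x1 = true.
All clauses are satisfied.

x1 ↦ true; x2 ↦ true; x3 ↦ false; x4 ↦ false; x5 ↦ true; x6 ↦ false; x7 ↦ true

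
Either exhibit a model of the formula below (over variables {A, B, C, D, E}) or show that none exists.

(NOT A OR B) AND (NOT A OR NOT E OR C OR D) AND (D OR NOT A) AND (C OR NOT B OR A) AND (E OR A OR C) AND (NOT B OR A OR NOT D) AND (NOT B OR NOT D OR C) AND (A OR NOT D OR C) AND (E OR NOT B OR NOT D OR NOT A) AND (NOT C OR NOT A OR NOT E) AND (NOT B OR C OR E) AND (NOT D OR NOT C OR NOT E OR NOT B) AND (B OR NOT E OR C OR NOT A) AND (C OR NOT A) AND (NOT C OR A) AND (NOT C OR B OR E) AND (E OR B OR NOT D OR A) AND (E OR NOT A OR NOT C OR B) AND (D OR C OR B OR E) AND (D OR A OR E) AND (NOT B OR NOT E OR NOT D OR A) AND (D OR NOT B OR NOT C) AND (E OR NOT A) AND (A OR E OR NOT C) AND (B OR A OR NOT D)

Branch on A: set A = false.
(NOT C) alone gives C = false.
(NOT B) alone gives B = false.
(E) alone gives E = true.
(NOT D) alone gives D = false.
All clauses are satisfied.

A=false,  B=false,  C=false,  D=false,  E=true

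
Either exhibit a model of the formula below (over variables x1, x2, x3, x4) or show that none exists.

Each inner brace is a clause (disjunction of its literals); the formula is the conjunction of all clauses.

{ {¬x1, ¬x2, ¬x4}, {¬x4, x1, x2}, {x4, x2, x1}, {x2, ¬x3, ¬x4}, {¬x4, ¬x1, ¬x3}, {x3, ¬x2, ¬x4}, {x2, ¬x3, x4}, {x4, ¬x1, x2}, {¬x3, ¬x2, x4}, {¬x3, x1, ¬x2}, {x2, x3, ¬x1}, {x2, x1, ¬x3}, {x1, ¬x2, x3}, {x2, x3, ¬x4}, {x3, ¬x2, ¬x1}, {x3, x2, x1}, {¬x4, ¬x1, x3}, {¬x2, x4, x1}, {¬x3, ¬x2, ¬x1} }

UNSATISFIABLE

Suppose x1 = False.
Suppose x4 = False.
(x2) alone gives x2 = True.
But (¬x2) is also a unit clause — contradiction.
That branch fails; take x4 = True instead.
(x2) alone gives x2 = True.
(x3) alone gives x3 = True.
But (¬x3) is also a unit clause — contradiction.
Either choice for x4 ends in contradiction.
That branch fails; take x1 = True instead.
Suppose x2 = False.
(x4) alone gives x4 = True.
(¬x3) alone gives x3 = False.
But (x3) is also a unit clause — contradiction.
That branch fails; take x2 = True instead.
(¬x4) alone gives x4 = False.
(¬x3) alone gives x3 = False.
But (x3) is also a unit clause — contradiction.
Either choice for x2 ends in contradiction.
Either choice for x1 ends in contradiction.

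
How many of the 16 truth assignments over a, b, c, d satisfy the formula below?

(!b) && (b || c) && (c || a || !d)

4

There are 2^4 = 16 truth assignments over (a, b, c, d).
Split on b. With b = true, the clauses containing b are satisfied and !b drops from the rest; 0 of the 2^3 = 8 assignments to the other variables satisfy what remains.
With b = false, by the same count on the reduced clause set, 4 assignments work.
(One model: a=F, b=F, c=T, d=F.)
Total: 0 + 4 = 4.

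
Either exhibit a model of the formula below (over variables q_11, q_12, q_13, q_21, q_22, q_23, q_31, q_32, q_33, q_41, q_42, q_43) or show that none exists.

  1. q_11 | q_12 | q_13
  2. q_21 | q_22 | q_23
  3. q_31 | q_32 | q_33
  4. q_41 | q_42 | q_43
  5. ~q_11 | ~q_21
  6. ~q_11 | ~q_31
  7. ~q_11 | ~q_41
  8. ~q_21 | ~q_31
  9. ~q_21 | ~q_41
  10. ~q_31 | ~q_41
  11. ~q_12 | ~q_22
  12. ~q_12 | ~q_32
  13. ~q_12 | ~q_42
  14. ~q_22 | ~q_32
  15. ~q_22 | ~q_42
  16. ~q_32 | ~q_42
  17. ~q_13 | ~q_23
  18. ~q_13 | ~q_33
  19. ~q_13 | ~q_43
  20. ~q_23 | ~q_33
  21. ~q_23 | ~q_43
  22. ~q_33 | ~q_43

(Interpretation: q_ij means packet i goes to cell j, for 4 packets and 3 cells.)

Branch on q_11: set q_11 = 0.
Branch on q_12: set q_12 = 1.
Unit clause (~q_22) forces q_22 = 0.
Unit clause (~q_32) forces q_32 = 0.
Unit clause (~q_42) forces q_42 = 0.
Branch on q_21: set q_21 = 1.
Unit clause (~q_31) forces q_31 = 0.
Unit clause (q_33) forces q_33 = 1.
Unit clause (~q_41) forces q_41 = 0.
Unit clause (q_43) forces q_43 = 1.
Now (~q_43) is unsatisfied and unit — conflict.
So q_21 must be the other value — set q_21 = 0.
Unit clause (q_23) forces q_23 = 1.
Unit clause (~q_13) forces q_13 = 0.
Unit clause (~q_33) forces q_33 = 0.
Unit clause (q_31) forces q_31 = 1.
Unit clause (~q_41) forces q_41 = 0.
Unit clause (q_43) forces q_43 = 1.
Now (~q_43) is unsatisfied and unit — conflict.
Either choice for q_21 ends in contradiction.
So q_12 must be the other value — set q_12 = 0.
Unit clause (q_13) forces q_13 = 1.
Unit clause (~q_23) forces q_23 = 0.
Unit clause (~q_33) forces q_33 = 0.
Unit clause (~q_43) forces q_43 = 0.
Branch on q_21: set q_21 = 1.
Unit clause (~q_31) forces q_31 = 0.
Unit clause (q_32) forces q_32 = 1.
Unit clause (~q_41) forces q_41 = 0.
Unit clause (q_42) forces q_42 = 1.
Now (~q_42) is unsatisfied and unit — conflict.
So q_21 must be the other value — set q_21 = 0.
Unit clause (q_22) forces q_22 = 1.
Unit clause (~q_32) forces q_32 = 0.
Unit clause (q_31) forces q_31 = 1.
Unit clause (~q_41) forces q_41 = 0.
Unit clause (q_42) forces q_42 = 1.
Now (~q_42) is unsatisfied and unit — conflict.
Either choice for q_21 ends in contradiction.
Either choice for q_12 ends in contradiction.
So q_11 must be the other value — set q_11 = 1.
Unit clause (~q_21) forces q_21 = 0.
Unit clause (~q_31) forces q_31 = 0.
Unit clause (~q_41) forces q_41 = 0.
Branch on q_22: set q_22 = 1.
Unit clause (~q_12) forces q_12 = 0.
Unit clause (~q_32) forces q_32 = 0.
Unit clause (q_33) forces q_33 = 1.
Unit clause (~q_42) forces q_42 = 0.
Unit clause (q_43) forces q_43 = 1.
Now (~q_43) is unsatisfied and unit — conflict.
So q_22 must be the other value — set q_22 = 0.
Unit clause (q_23) forces q_23 = 1.
Unit clause (~q_13) forces q_13 = 0.
Unit clause (~q_33) forces q_33 = 0.
Unit clause (q_32) forces q_32 = 1.
Unit clause (~q_12) forces q_12 = 0.
Unit clause (~q_42) forces q_42 = 0.
Unit clause (q_43) forces q_43 = 1.
Now (~q_43) is unsatisfied and unit — conflict.
Either choice for q_22 ends in contradiction.
Either choice for q_11 ends in contradiction.

UNSATISFIABLE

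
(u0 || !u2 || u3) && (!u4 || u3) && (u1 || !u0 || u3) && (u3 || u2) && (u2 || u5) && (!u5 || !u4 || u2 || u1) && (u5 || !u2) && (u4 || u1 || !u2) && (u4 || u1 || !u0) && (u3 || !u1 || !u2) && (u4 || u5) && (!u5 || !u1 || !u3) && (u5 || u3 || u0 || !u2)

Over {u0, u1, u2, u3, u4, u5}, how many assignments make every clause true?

There are 2^6 = 64 truth assignments over (u0, u1, u2, u3, u4, u5).
Split on u4. With u4 = true, the clauses containing u4 are satisfied and !u4 drops from the rest; 2 of the 2^5 = 32 assignments to the other variables satisfy what remains.
With u4 = false, by the same count on the reduced clause set, 1 assignment works.
Total: 2 + 1 = 3.

3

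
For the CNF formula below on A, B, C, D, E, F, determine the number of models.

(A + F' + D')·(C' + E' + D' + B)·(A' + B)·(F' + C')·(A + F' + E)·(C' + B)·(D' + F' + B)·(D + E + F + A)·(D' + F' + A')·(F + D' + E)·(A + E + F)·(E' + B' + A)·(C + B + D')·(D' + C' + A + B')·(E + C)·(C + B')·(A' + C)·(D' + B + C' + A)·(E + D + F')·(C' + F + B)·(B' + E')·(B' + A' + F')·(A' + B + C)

There are 2^6 = 64 truth assignments over (A, B, C, D, E, F).
Split on C. With C = 1, the clauses containing C are satisfied and C' drops from the rest; 1 of the 2^5 = 32 assignments to the other variables satisfy what remains.
With C = 0, by the same count on the reduced clause set, 2 assignments work.
(One model: A=F, B=F, C=F, D=F, E=T, F=F.)
Total: 1 + 2 = 3.

3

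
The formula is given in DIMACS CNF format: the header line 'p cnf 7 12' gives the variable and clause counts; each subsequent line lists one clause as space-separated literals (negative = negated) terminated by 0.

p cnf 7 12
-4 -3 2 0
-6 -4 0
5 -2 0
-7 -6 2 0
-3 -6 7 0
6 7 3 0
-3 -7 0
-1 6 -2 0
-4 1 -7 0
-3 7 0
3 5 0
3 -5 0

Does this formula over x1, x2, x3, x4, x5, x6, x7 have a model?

Case x6 = False:
Case x5 = True:
From the singleton clause (x3), x3 = True.
From the singleton clause (¬x7), x7 = False.
Now (x7) is unsatisfied and unit — conflict.
That branch fails; take x5 = False instead.
From the singleton clause (¬x2), x2 = False.
From the singleton clause (x3), x3 = True.
From the singleton clause (¬x4), x4 = False.
From the singleton clause (¬x7), x7 = False.
Now (x7) is unsatisfied and unit — conflict.
Both values of x5 lead to a conflict.
That branch fails; take x6 = True instead.
From the singleton clause (¬x4), x4 = False.
Case x5 = True:
From the singleton clause (x3), x3 = True.
From the singleton clause (x7), x7 = True.
Now (¬x7) is unsatisfied and unit — conflict.
That branch fails; take x5 = False instead.
From the singleton clause (¬x2), x2 = False.
From the singleton clause (¬x7), x7 = False.
From the singleton clause (¬x3), x3 = False.
Now (x3) is unsatisfied and unit — conflict.
Both values of x5 lead to a conflict.
Both values of x6 lead to a conflict.
No assignment satisfies every clause.

Unsatisfiable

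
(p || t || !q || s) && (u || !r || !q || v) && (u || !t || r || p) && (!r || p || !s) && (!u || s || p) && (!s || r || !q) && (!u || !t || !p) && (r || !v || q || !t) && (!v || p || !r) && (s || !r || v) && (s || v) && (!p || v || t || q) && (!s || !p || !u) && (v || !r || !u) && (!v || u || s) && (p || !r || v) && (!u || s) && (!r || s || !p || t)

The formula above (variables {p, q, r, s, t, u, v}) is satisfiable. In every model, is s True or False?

Suppose s = false.
Unit clause (v) forces v = true.
Unit clause (u) forces u = true.
But (!u) is also a unit clause — contradiction.
So every satisfying assignment has s = True.

True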